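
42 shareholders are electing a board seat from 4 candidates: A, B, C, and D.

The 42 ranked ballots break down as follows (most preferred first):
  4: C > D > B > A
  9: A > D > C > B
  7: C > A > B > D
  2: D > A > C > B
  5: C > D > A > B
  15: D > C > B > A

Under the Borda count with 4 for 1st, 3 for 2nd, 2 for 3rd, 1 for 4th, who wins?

C

A: 4×1 + 9×4 + 7×3 + 2×3 + 5×2 + 15×1 = 92
B: 4×2 + 9×1 + 7×2 + 2×1 + 5×1 + 15×2 = 68
C: 4×4 + 9×2 + 7×4 + 2×2 + 5×4 + 15×3 = 131
D: 4×3 + 9×3 + 7×1 + 2×4 + 5×3 + 15×4 = 129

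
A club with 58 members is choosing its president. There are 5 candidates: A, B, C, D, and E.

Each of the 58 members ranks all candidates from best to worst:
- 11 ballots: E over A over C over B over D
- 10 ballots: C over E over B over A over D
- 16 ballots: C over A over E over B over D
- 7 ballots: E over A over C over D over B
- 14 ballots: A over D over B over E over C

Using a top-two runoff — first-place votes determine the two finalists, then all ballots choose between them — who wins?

Round 1 first-place votes: A 14, B 0, C 26, D 0, E 18. C and E advance.
Runoff: C is ranked above E on 26 ballots, E above C on 32.

E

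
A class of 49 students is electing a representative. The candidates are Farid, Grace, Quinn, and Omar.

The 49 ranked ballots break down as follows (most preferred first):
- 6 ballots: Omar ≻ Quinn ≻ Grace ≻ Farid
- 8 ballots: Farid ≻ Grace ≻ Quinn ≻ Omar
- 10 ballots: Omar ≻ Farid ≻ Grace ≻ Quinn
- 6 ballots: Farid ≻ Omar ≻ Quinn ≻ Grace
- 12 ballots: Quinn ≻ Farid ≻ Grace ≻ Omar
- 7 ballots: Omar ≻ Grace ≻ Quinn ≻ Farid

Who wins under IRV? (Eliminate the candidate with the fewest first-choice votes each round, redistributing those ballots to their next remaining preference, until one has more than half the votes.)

Farid

Round 1: Farid 14, Grace 0, Quinn 12, Omar 23. Grace eliminated.
Round 2: Farid 14, Quinn 12, Omar 23. Quinn eliminated.
Round 3: Farid 26, Omar 23. Farid has a majority (≥25).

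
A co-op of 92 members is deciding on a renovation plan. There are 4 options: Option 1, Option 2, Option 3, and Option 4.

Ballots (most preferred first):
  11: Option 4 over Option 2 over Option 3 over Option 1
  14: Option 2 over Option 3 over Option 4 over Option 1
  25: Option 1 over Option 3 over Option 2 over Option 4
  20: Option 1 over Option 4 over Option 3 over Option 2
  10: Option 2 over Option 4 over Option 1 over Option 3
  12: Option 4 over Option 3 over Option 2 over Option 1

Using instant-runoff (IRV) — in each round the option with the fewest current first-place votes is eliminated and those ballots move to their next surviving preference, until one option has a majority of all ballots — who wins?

Option 2

Round 1: Option 1 45, Option 2 24, Option 3 0, Option 4 23. Option 3 eliminated.
Round 2: Option 1 45, Option 2 24, Option 4 23. Option 4 eliminated.
Round 3: Option 1 45, Option 2 47. Option 2 has a majority (≥47).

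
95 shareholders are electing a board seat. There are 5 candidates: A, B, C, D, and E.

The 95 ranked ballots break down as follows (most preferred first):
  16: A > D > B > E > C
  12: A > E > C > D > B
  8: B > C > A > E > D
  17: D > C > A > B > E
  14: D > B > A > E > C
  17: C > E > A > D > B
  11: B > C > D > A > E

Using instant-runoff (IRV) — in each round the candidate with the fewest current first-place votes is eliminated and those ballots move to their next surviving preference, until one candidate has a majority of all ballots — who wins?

A

Round 1: A 28, B 19, C 17, D 31, E 0. E eliminated.
Round 2: A 28, B 19, C 17, D 31. C eliminated.
Round 3: A 45, B 19, D 31. B eliminated.
Round 4: A 53, D 42. A has a majority (≥48).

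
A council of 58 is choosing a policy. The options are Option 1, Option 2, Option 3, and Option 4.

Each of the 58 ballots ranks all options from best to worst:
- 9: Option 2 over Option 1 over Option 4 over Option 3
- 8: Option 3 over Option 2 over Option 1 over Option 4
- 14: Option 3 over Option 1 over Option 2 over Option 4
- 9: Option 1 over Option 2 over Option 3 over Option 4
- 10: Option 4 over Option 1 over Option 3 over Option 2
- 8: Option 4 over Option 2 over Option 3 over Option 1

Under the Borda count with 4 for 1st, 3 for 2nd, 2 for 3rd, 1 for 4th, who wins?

Option 1

Option 1: 9×3 + 8×2 + 14×3 + 9×4 + 10×3 + 8×1 = 159
Option 2: 9×4 + 8×3 + 14×2 + 9×3 + 10×1 + 8×3 = 149
Option 3: 9×1 + 8×4 + 14×4 + 9×2 + 10×2 + 8×2 = 151
Option 4: 9×2 + 8×1 + 14×1 + 9×1 + 10×4 + 8×4 = 121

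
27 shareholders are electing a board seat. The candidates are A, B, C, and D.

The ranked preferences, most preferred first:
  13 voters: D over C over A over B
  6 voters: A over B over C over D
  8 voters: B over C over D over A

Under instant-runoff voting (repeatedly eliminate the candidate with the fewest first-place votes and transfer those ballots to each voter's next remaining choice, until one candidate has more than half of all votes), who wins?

B

Round 1: A 6, B 8, C 0, D 13. C eliminated.
Round 2: A 6, B 8, D 13. A eliminated.
Round 3: B 14, D 13. B has a majority (≥14).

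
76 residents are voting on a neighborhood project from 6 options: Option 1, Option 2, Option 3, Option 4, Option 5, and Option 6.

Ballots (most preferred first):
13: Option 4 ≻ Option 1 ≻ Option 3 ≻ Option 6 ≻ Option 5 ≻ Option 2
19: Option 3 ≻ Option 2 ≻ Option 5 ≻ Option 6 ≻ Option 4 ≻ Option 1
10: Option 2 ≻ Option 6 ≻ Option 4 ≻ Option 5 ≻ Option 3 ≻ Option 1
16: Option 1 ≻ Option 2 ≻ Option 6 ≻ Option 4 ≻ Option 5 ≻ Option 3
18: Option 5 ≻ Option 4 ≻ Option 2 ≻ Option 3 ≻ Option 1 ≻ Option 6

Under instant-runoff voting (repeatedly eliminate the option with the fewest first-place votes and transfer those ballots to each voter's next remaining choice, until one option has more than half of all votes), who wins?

Round 1: Option 1 16, Option 2 10, Option 3 19, Option 4 13, Option 5 18, Option 6 0. Option 6 eliminated.
Round 2: Option 1 16, Option 2 10, Option 3 19, Option 4 13, Option 5 18. Option 2 eliminated.
Round 3: Option 1 16, Option 3 19, Option 4 23, Option 5 18. Option 1 eliminated.
Round 4: Option 3 19, Option 4 39, Option 5 18. Option 4 has a majority (≥39).

Option 4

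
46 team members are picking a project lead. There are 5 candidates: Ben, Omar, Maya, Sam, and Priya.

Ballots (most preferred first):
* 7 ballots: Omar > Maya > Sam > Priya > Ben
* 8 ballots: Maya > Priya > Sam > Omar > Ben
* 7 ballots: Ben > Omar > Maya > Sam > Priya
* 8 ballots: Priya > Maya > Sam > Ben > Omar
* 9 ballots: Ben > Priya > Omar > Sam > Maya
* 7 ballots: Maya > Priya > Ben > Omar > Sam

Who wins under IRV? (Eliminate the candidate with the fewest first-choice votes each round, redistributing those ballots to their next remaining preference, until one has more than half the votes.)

Maya

Round 1: Ben 16, Omar 7, Maya 15, Sam 0, Priya 8. Sam eliminated.
Round 2: Ben 16, Omar 7, Maya 15, Priya 8. Omar eliminated.
Round 3: Ben 16, Maya 22, Priya 8. Priya eliminated.
Round 4: Ben 16, Maya 30. Maya has a majority (≥24).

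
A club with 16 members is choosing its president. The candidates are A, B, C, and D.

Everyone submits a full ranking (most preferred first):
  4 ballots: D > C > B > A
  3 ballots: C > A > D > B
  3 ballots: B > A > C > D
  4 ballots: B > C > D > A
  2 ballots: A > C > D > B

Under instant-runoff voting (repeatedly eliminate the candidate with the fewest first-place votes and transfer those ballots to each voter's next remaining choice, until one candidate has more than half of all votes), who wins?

Round 1: A 2, B 7, C 3, D 4. A eliminated.
Round 2: B 7, C 5, D 4. D eliminated.
Round 3: B 7, C 9. C has a majority (≥9).

C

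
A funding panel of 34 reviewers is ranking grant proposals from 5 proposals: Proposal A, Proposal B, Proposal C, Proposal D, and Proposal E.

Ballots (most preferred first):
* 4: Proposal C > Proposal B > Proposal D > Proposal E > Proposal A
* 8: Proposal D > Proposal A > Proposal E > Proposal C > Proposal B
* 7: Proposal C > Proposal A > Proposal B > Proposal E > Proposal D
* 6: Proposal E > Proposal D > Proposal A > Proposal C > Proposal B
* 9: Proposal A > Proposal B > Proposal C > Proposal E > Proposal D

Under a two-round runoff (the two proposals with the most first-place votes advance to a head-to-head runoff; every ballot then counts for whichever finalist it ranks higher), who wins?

Round 1 first-place votes: Proposal A 9, Proposal B 0, Proposal C 11, Proposal D 8, Proposal E 6. Proposal C and Proposal A advance.
Runoff: Proposal C is ranked above Proposal A on 11 ballots, Proposal A above Proposal C on 23.

Proposal A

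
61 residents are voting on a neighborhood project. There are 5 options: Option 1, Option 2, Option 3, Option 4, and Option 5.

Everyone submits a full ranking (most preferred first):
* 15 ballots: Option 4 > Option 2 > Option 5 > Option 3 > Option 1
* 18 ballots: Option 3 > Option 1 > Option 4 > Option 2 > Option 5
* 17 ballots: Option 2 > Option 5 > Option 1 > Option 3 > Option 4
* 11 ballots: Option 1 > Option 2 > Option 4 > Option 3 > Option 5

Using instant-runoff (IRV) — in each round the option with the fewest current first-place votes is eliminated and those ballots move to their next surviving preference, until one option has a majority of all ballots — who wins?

Round 1: Option 1 11, Option 2 17, Option 3 18, Option 4 15, Option 5 0. Option 5 eliminated.
Round 2: Option 1 11, Option 2 17, Option 3 18, Option 4 15. Option 1 eliminated.
Round 3: Option 2 28, Option 3 18, Option 4 15. Option 4 eliminated.
Round 4: Option 2 43, Option 3 18. Option 2 has a majority (≥31).

Option 2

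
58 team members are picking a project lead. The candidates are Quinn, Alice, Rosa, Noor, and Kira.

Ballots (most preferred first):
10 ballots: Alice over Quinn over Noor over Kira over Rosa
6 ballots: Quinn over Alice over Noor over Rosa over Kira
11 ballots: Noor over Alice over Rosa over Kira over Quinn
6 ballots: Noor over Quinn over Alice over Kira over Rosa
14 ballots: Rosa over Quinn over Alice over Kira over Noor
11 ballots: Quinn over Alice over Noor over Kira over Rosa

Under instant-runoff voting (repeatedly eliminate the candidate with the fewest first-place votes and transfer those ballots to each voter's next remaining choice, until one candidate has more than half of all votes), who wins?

Quinn

Round 1: Quinn 17, Alice 10, Rosa 14, Noor 17, Kira 0. Kira eliminated.
Round 2: Quinn 17, Alice 10, Rosa 14, Noor 17. Alice eliminated.
Round 3: Quinn 27, Rosa 14, Noor 17. Rosa eliminated.
Round 4: Quinn 41, Noor 17. Quinn has a majority (≥30).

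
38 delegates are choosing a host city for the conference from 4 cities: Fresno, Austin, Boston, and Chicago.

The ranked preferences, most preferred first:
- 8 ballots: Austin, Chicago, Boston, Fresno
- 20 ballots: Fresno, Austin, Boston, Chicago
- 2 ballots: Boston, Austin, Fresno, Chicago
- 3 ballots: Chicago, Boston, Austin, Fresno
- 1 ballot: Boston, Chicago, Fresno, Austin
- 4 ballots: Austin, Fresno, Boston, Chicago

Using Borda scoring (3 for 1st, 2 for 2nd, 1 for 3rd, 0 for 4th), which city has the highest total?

Fresno: 8×0 + 20×3 + 2×1 + 3×0 + 1×1 + 4×2 = 71
Austin: 8×3 + 20×2 + 2×2 + 3×1 + 1×0 + 4×3 = 83
Boston: 8×1 + 20×1 + 2×3 + 3×2 + 1×3 + 4×1 = 47
Chicago: 8×2 + 20×0 + 2×0 + 3×3 + 1×2 + 4×0 = 27

Austin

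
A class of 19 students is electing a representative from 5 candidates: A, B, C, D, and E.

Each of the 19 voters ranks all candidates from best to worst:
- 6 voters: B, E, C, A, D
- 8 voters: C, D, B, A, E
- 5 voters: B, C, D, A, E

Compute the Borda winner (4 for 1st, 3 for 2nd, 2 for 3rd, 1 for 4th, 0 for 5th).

A: 6×1 + 8×1 + 5×1 = 19
B: 6×4 + 8×2 + 5×4 = 60
C: 6×2 + 8×4 + 5×3 = 59
D: 6×0 + 8×3 + 5×2 = 34
E: 6×3 + 8×0 + 5×0 = 18

B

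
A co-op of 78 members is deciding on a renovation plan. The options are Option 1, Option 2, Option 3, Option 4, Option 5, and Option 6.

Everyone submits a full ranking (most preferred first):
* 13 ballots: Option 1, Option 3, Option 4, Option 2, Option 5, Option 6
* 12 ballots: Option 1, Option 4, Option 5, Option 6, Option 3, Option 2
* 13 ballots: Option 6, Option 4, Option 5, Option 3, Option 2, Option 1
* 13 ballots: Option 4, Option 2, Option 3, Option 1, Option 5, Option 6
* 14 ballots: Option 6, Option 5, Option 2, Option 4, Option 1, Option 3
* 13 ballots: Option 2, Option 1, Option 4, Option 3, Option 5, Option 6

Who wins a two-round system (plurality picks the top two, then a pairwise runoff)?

Option 1

Round 1 first-place votes: Option 1 25, Option 2 13, Option 3 0, Option 4 13, Option 5 0, Option 6 27. Option 6 and Option 1 advance.
Runoff: Option 6 is ranked above Option 1 on 27 ballots, Option 1 above Option 6 on 51.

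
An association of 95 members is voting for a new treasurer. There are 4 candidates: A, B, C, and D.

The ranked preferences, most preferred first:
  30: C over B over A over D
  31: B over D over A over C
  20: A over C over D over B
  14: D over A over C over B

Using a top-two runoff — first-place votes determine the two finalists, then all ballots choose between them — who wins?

C

Round 1 first-place votes: A 20, B 31, C 30, D 14. B and C advance.
Runoff: B is ranked above C on 31 ballots, C above B on 64.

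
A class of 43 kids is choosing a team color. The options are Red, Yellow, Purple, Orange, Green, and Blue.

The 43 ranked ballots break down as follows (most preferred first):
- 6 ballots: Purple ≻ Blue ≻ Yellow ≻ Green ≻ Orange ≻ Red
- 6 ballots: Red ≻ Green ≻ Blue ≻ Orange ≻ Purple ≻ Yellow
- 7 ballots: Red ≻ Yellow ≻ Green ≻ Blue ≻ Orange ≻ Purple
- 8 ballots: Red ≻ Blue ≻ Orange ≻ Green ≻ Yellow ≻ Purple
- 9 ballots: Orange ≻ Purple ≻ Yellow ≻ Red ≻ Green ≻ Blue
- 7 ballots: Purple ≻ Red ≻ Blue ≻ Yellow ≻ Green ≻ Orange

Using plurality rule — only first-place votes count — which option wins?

Red

First-place votes: Red 21, Yellow 0, Purple 13, Orange 9, Green 0, Blue 0.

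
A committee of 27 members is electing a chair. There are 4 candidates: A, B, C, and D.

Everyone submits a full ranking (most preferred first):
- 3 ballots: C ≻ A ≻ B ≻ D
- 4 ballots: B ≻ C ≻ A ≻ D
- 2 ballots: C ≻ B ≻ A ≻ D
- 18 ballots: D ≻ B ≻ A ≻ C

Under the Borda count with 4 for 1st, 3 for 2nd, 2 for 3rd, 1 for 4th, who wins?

A: 3×3 + 4×2 + 2×2 + 18×2 = 57
B: 3×2 + 4×4 + 2×3 + 18×3 = 82
C: 3×4 + 4×3 + 2×4 + 18×1 = 50
D: 3×1 + 4×1 + 2×1 + 18×4 = 81

B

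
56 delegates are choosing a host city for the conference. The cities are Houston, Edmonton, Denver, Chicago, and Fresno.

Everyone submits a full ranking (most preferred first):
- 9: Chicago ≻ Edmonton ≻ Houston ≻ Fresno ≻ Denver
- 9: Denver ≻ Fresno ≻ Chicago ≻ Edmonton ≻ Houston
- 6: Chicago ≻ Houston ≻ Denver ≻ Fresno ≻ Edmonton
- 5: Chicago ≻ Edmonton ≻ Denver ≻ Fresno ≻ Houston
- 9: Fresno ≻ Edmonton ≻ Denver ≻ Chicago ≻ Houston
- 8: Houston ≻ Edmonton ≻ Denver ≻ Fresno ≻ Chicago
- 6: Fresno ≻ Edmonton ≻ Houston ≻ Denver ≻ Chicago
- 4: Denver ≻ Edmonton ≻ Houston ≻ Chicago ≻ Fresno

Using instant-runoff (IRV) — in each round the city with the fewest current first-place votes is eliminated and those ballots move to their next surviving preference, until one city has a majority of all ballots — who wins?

Denver

Round 1: Houston 8, Edmonton 0, Denver 13, Chicago 20, Fresno 15. Edmonton eliminated.
Round 2: Houston 8, Denver 13, Chicago 20, Fresno 15. Houston eliminated.
Round 3: Denver 21, Chicago 20, Fresno 15. Fresno eliminated.
Round 4: Denver 36, Chicago 20. Denver has a majority (≥29).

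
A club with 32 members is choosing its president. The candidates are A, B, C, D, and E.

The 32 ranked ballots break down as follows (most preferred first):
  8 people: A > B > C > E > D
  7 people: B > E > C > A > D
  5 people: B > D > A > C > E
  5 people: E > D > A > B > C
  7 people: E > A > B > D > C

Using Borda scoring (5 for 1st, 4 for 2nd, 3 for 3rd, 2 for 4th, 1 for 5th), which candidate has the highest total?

A: 8×5 + 7×2 + 5×3 + 5×3 + 7×4 = 112
B: 8×4 + 7×5 + 5×5 + 5×2 + 7×3 = 123
C: 8×3 + 7×3 + 5×2 + 5×1 + 7×1 = 67
D: 8×1 + 7×1 + 5×4 + 5×4 + 7×2 = 69
E: 8×2 + 7×4 + 5×1 + 5×5 + 7×5 = 109

B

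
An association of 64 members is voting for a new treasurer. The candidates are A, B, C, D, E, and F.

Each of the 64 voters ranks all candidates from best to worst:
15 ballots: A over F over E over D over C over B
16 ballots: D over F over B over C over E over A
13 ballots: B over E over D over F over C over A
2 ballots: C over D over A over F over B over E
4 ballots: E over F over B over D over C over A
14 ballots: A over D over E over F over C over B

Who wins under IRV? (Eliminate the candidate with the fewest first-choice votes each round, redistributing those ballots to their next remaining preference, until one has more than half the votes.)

Round 1: A 29, B 13, C 2, D 16, E 4, F 0. F eliminated.
Round 2: A 29, B 13, C 2, D 16, E 4. C eliminated.
Round 3: A 29, B 13, D 18, E 4. E eliminated.
Round 4: A 29, B 17, D 18. B eliminated.
Round 5: A 29, D 35. D has a majority (≥33).

D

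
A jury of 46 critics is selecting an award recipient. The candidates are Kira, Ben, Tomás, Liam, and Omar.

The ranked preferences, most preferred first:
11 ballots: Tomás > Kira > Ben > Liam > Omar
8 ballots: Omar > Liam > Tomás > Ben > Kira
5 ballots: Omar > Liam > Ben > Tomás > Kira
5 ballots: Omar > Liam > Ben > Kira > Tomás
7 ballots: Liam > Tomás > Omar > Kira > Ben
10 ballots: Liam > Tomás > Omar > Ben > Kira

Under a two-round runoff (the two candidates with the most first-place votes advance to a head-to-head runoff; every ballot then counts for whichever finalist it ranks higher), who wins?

Liam

Round 1 first-place votes: Kira 0, Ben 0, Tomás 11, Liam 17, Omar 18. Omar and Liam advance.
Runoff: Omar is ranked above Liam on 18 ballots, Liam above Omar on 28.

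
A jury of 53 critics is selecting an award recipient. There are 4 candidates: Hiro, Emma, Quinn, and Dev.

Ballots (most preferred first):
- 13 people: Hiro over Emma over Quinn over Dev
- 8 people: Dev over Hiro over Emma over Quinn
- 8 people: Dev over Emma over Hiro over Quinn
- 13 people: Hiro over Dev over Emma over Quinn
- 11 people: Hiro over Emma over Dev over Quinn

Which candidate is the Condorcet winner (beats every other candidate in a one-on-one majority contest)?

Hiro

Hiro vs Emma: 45–8
Hiro vs Quinn: 53–0
Hiro vs Dev: 37–16
Hiro beats every other candidate.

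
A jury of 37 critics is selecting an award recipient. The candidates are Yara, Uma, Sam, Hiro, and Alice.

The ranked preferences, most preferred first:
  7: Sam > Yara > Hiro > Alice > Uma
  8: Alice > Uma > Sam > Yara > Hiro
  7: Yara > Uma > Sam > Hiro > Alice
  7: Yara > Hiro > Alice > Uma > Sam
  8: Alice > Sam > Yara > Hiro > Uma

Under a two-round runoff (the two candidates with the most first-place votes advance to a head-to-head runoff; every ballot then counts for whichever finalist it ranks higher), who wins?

Round 1 first-place votes: Yara 14, Uma 0, Sam 7, Hiro 0, Alice 16. Alice and Yara advance.
Runoff: Alice is ranked above Yara on 16 ballots, Yara above Alice on 21.

Yara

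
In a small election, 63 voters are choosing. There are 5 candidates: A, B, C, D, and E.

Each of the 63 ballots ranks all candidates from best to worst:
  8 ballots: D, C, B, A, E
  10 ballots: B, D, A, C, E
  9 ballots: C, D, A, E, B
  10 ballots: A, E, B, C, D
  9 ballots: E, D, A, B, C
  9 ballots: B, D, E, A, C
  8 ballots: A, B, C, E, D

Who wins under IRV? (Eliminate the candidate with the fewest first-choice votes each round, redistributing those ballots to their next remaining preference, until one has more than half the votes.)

A

Round 1: A 18, B 19, C 9, D 8, E 9. D eliminated.
Round 2: A 18, B 19, C 17, E 9. E eliminated.
Round 3: A 27, B 19, C 17. C eliminated.
Round 4: A 36, B 27. A has a majority (≥32).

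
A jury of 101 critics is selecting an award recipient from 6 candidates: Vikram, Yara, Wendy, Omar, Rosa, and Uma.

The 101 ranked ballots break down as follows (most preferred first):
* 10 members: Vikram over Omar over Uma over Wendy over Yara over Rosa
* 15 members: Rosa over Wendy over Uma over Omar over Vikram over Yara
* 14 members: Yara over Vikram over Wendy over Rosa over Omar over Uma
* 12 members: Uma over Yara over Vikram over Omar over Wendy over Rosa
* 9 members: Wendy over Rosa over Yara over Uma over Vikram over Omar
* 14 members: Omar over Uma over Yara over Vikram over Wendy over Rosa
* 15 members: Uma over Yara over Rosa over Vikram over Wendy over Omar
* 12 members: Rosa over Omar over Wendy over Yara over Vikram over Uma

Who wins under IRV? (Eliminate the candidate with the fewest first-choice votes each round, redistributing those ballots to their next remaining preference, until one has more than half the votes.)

Round 1: Vikram 10, Yara 14, Wendy 9, Omar 14, Rosa 27, Uma 27. Wendy eliminated.
Round 2: Vikram 10, Yara 14, Omar 14, Rosa 36, Uma 27. Vikram eliminated.
Round 3: Yara 14, Omar 24, Rosa 36, Uma 27. Yara eliminated.
Round 4: Omar 24, Rosa 50, Uma 27. Omar eliminated.
Round 5: Rosa 50, Uma 51. Uma has a majority (≥51).

Uma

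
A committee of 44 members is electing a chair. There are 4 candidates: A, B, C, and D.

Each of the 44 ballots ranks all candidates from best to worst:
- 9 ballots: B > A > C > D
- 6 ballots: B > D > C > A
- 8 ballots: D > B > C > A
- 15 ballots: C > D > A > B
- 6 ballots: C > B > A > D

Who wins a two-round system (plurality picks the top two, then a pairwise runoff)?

Round 1 first-place votes: A 0, B 15, C 21, D 8. C and B advance.
Runoff: C is ranked above B on 21 ballots, B above C on 23.

B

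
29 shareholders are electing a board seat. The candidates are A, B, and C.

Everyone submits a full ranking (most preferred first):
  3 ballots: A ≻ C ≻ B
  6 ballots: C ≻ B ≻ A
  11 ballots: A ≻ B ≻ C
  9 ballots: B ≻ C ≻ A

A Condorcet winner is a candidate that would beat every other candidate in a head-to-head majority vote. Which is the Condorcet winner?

B

B vs A: 15–14
B vs C: 20–9
B beats every other candidate.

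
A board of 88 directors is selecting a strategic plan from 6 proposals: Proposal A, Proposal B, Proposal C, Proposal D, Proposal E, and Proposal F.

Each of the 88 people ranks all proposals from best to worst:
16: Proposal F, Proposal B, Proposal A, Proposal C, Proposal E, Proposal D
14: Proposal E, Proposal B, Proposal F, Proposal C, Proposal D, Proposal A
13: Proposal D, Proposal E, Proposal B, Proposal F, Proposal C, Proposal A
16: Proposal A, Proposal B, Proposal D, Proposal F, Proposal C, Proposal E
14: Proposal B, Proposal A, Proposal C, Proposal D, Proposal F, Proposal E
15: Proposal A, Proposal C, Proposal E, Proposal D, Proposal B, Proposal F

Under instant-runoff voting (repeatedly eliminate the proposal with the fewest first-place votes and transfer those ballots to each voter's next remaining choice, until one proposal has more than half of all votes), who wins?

Proposal A

Round 1: Proposal A 31, Proposal B 14, Proposal C 0, Proposal D 13, Proposal E 14, Proposal F 16. Proposal C eliminated.
Round 2: Proposal A 31, Proposal B 14, Proposal D 13, Proposal E 14, Proposal F 16. Proposal D eliminated.
Round 3: Proposal A 31, Proposal B 14, Proposal E 27, Proposal F 16. Proposal B eliminated.
Round 4: Proposal A 45, Proposal E 27, Proposal F 16. Proposal A has a majority (≥45).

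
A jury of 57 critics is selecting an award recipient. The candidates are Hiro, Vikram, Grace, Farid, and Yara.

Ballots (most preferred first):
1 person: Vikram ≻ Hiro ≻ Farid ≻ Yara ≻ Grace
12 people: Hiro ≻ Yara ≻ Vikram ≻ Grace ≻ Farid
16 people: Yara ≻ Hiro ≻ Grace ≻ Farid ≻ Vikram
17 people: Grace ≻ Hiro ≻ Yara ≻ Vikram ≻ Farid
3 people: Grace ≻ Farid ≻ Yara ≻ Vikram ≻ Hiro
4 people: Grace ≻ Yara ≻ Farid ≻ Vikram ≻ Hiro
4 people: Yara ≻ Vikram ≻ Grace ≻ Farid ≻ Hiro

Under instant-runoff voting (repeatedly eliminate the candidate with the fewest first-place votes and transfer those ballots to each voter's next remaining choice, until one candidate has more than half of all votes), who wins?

Round 1: Hiro 12, Vikram 1, Grace 24, Farid 0, Yara 20. Farid eliminated.
Round 2: Hiro 12, Vikram 1, Grace 24, Yara 20. Vikram eliminated.
Round 3: Hiro 13, Grace 24, Yara 20. Hiro eliminated.
Round 4: Grace 24, Yara 33. Yara has a majority (≥29).

Yara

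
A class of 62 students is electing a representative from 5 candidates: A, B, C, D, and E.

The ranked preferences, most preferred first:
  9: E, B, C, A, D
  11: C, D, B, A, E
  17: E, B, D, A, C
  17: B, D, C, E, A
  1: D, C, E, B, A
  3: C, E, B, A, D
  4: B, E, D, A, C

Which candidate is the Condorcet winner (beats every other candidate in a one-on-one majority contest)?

B

B vs A: 62–0
B vs C: 47–15
B vs D: 50–12
B vs E: 32–30
B beats every other candidate.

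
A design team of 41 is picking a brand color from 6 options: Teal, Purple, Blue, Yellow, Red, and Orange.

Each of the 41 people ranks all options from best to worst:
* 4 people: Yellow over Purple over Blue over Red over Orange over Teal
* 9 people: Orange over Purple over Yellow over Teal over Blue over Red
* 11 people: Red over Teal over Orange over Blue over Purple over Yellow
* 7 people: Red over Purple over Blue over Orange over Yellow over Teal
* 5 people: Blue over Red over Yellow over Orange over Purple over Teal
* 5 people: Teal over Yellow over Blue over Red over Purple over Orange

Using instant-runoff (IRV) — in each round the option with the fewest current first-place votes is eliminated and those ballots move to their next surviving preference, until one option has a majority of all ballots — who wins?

Blue

Round 1: Teal 5, Purple 0, Blue 5, Yellow 4, Red 18, Orange 9. Purple eliminated.
Round 2: Teal 5, Blue 5, Yellow 4, Red 18, Orange 9. Yellow eliminated.
Round 3: Teal 5, Blue 9, Red 18, Orange 9. Teal eliminated.
Round 4: Blue 14, Red 18, Orange 9. Orange eliminated.
Round 5: Blue 23, Red 18. Blue has a majority (≥21).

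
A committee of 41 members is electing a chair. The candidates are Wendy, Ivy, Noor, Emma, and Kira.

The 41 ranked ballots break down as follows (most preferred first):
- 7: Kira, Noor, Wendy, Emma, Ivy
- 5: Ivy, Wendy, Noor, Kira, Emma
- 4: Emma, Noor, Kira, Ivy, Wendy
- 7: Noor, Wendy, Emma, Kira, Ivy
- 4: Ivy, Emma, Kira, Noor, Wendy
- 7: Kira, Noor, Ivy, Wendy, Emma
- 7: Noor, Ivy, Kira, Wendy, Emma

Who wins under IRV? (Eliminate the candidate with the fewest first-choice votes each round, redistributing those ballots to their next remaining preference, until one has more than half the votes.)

Round 1: Wendy 0, Ivy 9, Noor 14, Emma 4, Kira 14. Wendy eliminated.
Round 2: Ivy 9, Noor 14, Emma 4, Kira 14. Emma eliminated.
Round 3: Ivy 9, Noor 18, Kira 14. Ivy eliminated.
Round 4: Noor 23, Kira 18. Noor has a majority (≥21).

Noor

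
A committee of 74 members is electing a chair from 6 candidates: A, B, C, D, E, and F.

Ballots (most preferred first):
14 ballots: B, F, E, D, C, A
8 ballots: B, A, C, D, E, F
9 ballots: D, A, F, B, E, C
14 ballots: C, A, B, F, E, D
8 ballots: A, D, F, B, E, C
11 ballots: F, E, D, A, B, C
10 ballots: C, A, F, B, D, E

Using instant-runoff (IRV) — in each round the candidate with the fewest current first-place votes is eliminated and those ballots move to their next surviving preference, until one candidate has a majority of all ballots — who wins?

Round 1: A 8, B 22, C 24, D 9, E 0, F 11. E eliminated.
Round 2: A 8, B 22, C 24, D 9, F 11. A eliminated.
Round 3: B 22, C 24, D 17, F 11. F eliminated.
Round 4: B 22, C 24, D 28. B eliminated.
Round 5: C 32, D 42. D has a majority (≥38).

D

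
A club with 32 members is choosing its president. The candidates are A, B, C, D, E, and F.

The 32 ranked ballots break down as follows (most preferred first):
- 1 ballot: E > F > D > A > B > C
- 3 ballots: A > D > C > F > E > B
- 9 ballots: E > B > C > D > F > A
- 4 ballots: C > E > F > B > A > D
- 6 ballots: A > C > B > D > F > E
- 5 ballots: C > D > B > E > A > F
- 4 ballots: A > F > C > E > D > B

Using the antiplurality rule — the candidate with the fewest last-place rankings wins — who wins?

C

Last-place votes: A 9, B 7, C 1, D 4, E 6, F 5.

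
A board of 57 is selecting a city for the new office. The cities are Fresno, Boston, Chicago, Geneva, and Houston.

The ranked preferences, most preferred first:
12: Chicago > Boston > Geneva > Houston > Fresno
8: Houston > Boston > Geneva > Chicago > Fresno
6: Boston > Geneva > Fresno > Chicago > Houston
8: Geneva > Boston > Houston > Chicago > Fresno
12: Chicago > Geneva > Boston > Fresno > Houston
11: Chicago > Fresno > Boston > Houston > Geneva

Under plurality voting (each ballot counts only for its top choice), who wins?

First-place votes: Fresno 0, Boston 6, Chicago 35, Geneva 8, Houston 8.

Chicago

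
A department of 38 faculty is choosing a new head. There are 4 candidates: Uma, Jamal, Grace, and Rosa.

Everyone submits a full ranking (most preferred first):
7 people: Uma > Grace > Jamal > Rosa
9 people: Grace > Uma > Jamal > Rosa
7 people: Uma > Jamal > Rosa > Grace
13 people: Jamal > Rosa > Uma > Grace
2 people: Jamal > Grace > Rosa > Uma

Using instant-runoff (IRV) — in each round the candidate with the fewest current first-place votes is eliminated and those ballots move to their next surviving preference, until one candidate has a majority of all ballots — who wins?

Uma

Round 1: Uma 14, Jamal 15, Grace 9, Rosa 0. Rosa eliminated.
Round 2: Uma 14, Jamal 15, Grace 9. Grace eliminated.
Round 3: Uma 23, Jamal 15. Uma has a majority (≥20).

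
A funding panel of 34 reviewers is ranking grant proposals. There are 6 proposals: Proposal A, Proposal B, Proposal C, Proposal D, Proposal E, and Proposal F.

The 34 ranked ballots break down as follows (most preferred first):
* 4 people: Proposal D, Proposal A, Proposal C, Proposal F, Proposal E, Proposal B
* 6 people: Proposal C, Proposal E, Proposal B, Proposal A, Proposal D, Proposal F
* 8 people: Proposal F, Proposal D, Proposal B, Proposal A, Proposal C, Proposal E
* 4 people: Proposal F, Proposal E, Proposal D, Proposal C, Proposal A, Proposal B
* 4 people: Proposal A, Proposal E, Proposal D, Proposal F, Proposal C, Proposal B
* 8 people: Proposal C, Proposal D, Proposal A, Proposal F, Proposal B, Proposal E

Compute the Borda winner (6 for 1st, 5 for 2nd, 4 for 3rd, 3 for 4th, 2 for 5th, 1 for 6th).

Proposal D

Proposal A: 4×5 + 6×3 + 8×3 + 4×2 + 4×6 + 8×4 = 126
Proposal B: 4×1 + 6×4 + 8×4 + 4×1 + 4×1 + 8×2 = 84
Proposal C: 4×4 + 6×6 + 8×2 + 4×3 + 4×2 + 8×6 = 136
Proposal D: 4×6 + 6×2 + 8×5 + 4×4 + 4×4 + 8×5 = 148
Proposal E: 4×2 + 6×5 + 8×1 + 4×5 + 4×5 + 8×1 = 94
Proposal F: 4×3 + 6×1 + 8×6 + 4×6 + 4×3 + 8×3 = 126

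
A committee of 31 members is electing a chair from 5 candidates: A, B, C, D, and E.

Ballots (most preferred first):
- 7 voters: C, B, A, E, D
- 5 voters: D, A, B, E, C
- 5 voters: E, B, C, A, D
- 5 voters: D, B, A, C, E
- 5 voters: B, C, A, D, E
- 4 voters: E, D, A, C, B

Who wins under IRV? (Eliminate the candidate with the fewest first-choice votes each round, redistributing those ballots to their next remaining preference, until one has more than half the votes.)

Round 1: A 0, B 5, C 7, D 10, E 9. A eliminated.
Round 2: B 5, C 7, D 10, E 9. B eliminated.
Round 3: C 12, D 10, E 9. E eliminated.
Round 4: C 17, D 14. C has a majority (≥16).

C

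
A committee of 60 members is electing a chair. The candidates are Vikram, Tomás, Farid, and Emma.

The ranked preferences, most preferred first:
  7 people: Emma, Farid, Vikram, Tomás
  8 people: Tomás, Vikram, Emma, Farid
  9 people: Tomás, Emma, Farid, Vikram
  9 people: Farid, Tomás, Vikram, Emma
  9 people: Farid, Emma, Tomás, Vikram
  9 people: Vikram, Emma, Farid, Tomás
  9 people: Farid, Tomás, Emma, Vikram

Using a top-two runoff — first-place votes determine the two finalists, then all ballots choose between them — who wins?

Round 1 first-place votes: Vikram 9, Tomás 17, Farid 27, Emma 7. Farid and Tomás advance.
Runoff: Farid is ranked above Tomás on 43 ballots, Tomás above Farid on 17.

Farid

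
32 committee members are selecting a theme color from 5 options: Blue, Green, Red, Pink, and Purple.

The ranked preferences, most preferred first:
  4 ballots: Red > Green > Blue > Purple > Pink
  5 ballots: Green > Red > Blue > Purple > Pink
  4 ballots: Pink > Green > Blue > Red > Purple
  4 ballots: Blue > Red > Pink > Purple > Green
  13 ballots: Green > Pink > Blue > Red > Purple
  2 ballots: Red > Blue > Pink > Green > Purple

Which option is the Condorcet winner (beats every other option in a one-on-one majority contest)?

Green

Green vs Blue: 26–6
Green vs Red: 22–10
Green vs Pink: 22–10
Green vs Purple: 28–4
Green beats every other option.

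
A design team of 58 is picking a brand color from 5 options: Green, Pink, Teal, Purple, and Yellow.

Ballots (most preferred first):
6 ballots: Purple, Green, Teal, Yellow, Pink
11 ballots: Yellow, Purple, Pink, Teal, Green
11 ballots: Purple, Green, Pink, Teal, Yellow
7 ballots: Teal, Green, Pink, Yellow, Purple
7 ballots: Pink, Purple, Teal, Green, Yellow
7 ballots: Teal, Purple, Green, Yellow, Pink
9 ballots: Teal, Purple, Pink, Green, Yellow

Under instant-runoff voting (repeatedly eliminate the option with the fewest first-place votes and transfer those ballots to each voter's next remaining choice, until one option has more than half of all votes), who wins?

Purple

Round 1: Green 0, Pink 7, Teal 23, Purple 17, Yellow 11. Green eliminated.
Round 2: Pink 7, Teal 23, Purple 17, Yellow 11. Pink eliminated.
Round 3: Teal 23, Purple 24, Yellow 11. Yellow eliminated.
Round 4: Teal 23, Purple 35. Purple has a majority (≥30).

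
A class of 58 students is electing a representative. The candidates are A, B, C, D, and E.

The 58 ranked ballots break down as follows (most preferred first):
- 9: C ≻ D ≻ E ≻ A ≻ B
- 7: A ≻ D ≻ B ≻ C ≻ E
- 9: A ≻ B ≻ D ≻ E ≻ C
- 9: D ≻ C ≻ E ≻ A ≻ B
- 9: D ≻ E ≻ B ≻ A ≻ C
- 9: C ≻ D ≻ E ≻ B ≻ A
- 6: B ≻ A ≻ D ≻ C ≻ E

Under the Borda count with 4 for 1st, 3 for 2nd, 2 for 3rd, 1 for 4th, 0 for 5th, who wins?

A: 9×1 + 7×4 + 9×4 + 9×1 + 9×1 + 9×0 + 6×3 = 109
B: 9×0 + 7×2 + 9×3 + 9×0 + 9×2 + 9×1 + 6×4 = 92
C: 9×4 + 7×1 + 9×0 + 9×3 + 9×0 + 9×4 + 6×1 = 112
D: 9×3 + 7×3 + 9×2 + 9×4 + 9×4 + 9×3 + 6×2 = 177
E: 9×2 + 7×0 + 9×1 + 9×2 + 9×3 + 9×2 + 6×0 = 90

D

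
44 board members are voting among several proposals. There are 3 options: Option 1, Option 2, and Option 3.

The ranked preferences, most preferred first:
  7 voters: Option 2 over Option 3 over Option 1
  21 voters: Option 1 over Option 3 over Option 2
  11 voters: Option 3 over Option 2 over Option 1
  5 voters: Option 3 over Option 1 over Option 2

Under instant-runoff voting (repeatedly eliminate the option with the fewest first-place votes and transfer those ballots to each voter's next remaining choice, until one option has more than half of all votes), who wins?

Option 3

Round 1: Option 1 21, Option 2 7, Option 3 16. Option 2 eliminated.
Round 2: Option 1 21, Option 3 23. Option 3 has a majority (≥23).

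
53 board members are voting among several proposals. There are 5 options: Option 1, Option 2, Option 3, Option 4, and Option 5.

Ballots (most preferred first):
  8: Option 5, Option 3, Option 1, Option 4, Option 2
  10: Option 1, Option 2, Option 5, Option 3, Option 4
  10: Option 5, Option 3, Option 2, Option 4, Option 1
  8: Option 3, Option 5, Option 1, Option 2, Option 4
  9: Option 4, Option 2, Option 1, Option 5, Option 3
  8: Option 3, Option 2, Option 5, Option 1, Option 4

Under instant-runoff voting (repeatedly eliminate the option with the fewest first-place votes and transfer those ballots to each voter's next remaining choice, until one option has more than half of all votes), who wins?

Round 1: Option 1 10, Option 2 0, Option 3 16, Option 4 9, Option 5 18. Option 2 eliminated.
Round 2: Option 1 10, Option 3 16, Option 4 9, Option 5 18. Option 4 eliminated.
Round 3: Option 1 19, Option 3 16, Option 5 18. Option 3 eliminated.
Round 4: Option 1 19, Option 5 34. Option 5 has a majority (≥27).

Option 5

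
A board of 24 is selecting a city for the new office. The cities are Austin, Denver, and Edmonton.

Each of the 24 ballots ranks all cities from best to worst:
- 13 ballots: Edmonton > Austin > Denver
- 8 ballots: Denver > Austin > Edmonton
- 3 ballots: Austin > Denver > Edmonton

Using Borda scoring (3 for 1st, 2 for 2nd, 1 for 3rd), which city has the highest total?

Austin: 13×2 + 8×2 + 3×3 = 51
Denver: 13×1 + 8×3 + 3×2 = 43
Edmonton: 13×3 + 8×1 + 3×1 = 50

Austin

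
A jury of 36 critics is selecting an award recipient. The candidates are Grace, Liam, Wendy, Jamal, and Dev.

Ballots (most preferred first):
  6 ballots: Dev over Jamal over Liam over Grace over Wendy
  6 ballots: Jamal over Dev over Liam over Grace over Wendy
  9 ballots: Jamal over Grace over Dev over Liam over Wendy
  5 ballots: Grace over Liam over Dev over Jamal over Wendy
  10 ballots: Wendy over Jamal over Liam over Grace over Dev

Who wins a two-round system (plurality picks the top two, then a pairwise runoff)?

Jamal

Round 1 first-place votes: Grace 5, Liam 0, Wendy 10, Jamal 15, Dev 6. Jamal and Wendy advance.
Runoff: Jamal is ranked above Wendy on 26 ballots, Wendy above Jamal on 10.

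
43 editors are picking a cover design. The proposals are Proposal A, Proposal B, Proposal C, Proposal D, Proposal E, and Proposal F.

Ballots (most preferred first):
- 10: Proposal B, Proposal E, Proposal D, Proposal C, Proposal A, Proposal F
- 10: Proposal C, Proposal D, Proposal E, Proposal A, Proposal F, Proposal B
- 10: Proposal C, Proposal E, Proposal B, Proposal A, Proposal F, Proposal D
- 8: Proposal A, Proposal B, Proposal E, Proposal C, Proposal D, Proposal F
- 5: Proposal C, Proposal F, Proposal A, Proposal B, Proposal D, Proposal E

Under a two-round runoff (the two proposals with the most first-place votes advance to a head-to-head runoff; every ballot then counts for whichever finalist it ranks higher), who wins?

Proposal C

Round 1 first-place votes: Proposal A 8, Proposal B 10, Proposal C 25, Proposal D 0, Proposal E 0, Proposal F 0. Proposal C and Proposal B advance.
Runoff: Proposal C is ranked above Proposal B on 25 ballots, Proposal B above Proposal C on 18.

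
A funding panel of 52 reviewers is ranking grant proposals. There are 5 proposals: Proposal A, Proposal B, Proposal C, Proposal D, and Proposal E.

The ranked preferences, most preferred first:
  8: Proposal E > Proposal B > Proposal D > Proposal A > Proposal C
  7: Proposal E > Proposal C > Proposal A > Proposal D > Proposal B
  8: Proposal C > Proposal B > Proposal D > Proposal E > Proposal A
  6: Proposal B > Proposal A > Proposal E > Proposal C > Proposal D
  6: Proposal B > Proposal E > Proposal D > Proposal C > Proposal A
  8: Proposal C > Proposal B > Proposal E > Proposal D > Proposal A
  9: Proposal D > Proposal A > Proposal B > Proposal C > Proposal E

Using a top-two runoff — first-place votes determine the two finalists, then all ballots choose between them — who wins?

Proposal E

Round 1 first-place votes: Proposal A 0, Proposal B 12, Proposal C 16, Proposal D 9, Proposal E 15. Proposal C and Proposal E advance.
Runoff: Proposal C is ranked above Proposal E on 25 ballots, Proposal E above Proposal C on 27.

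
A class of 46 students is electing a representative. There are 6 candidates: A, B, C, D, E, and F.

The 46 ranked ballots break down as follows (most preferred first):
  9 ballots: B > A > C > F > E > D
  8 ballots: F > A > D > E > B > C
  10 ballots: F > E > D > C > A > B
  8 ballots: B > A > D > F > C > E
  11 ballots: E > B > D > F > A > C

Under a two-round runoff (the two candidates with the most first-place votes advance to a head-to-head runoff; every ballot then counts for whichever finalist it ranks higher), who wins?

Round 1 first-place votes: A 0, B 17, C 0, D 0, E 11, F 18. F and B advance.
Runoff: F is ranked above B on 18 ballots, B above F on 28.

B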